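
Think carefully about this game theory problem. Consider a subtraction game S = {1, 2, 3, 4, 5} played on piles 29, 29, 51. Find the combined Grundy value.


Subtraction set: {1, 2, 3, 4, 5}
For this subtraction set, G(n) = n mod 6 (period = max + 1 = 6).
Pile 1 (size 29): G(29) = 29 mod 6 = 5
Pile 2 (size 29): G(29) = 29 mod 6 = 5
Pile 3 (size 51): G(51) = 51 mod 6 = 3
Total Grundy value = XOR of all: 5 XOR 5 XOR 3 = 3

3


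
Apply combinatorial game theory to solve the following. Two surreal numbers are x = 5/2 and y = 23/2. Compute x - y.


x = 5/2, y = 23/2
Converting to common denominator: 2
x = 5/2, y = 23/2
x - y = 5/2 - 23/2 = -9

-9


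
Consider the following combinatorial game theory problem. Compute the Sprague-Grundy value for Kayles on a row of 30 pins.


Kayles: a move removes 1 or 2 adjacent pins from a contiguous row.
Removing pins from a row of k leaves two independent rows (a, b) with a + b = k - 1 (one pin) or a + b = k - 2 (two pins); an end removal gives a = 0.
By Sprague-Grundy, G(k) = mex{ G(a) XOR G(b) } over all these splits. G(0) = 0.
G(1): splits (0,0):0^0=0 -> mex({0}) = 1
G(2): splits (0,1):0^1=1 (0,0):0^0=0 -> mex({0, 1}) = 2
G(3): splits (0,2):0^2=2 (1,1):1^1=0 (0,1):0^1=1 -> mex({0, 1, 2}) = 3
G(4): splits (0,3):0^3=3 (1,2):1^2=3 (0,2):0^2=2 (1,1):1^1=0 -> mex({0, 2, 3}) = 1
G(5): splits (0,4):0^1=1 (1,3):1^3=2 (2,2):2^2=0 (0,3):0^3=3 (1,2):1^2=3 -> mex({0, 1, 2, 3}) = 4
G(6) = mex({0, 1, 2, 4}) = 3
G(7) = mex({0, 1, 3, 4, 5}) = 2
G(8) = mex({0, 2, 3, 5, 6}) = 1
G(9) = mex({0, 1, 2, 3, 6, 7}) = 4
G(10) = mex({0, 1, 3, 4, 5, 7}) = 2
G(11) = mex({0, 1, 2, 3, 4, 5}) = 6
G(12) = mex({0, 1, 2, 3, 5, 6, 7}) = 4
G(13) = mex({0, 2, 3, 4, 6, 7}) = 1
G(14) = mex({0, 1, 4, 5, 6, 7}) = 2
G(15) = mex({0, 1, 2, 3, 4, 5, 6}) = 7
G(16) = mex({0, 2, 3, 5, 6, 7}) = 1
G(17) = mex({0, 1, 2, 3, 5, 6, 7}) = 4
G(18) = mex({0, 1, 2, 4, 5, 6}) = 3
G(19) = mex({0, 1, 3, 4, 5, 7}) = 2
G(20) = mex({0, 2, 3, 4, 5, 6, 7}) = 1
G(21) = mex({0, 1, 2, 3, 5, 6, 7}) = 4
G(22) = mex({0, 1, 2, 3, 4, 5, 7}) = 6
G(23) = mex({0, 1, 2, 3, 4, 5, 6}) = 7
G(24) = mex({0, 1, 2, 3, 5, 6, 7}) = 4
G(25) = mex({0, 2, 3, 4, 6, 7}) = 1
G(26) = mex({0, 1, 3, 4, 5, 6, 7}) = 2
G(27) = mex({0, 1, 2, 3, 4, 5, 6, 7}) = 8
G(28) = mex({0, 1, 2, 3, 4, 6, 7, 8}) = 5
G(29) = mex({0, 1, 2, 3, 5, 6, 7, 8, 9}) = 4
G(30) = mex({0, 1, 2, 3, 4, 5, 6, 9, 10}) = 7
Therefore G(30) = 7.

7


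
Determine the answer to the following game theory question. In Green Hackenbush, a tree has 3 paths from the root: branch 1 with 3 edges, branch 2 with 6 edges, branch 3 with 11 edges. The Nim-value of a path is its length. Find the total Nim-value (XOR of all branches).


The tree has 3 branches from the ground vertex.
In Green Hackenbush, the Nim-value of a simple path of length k is k.
Branch 1: length 3, Nim-value = 3
Branch 2: length 6, Nim-value = 6
Branch 3: length 11, Nim-value = 11
Total Nim-value = XOR of all branch values:
0 XOR 3 = 3
3 XOR 6 = 5
5 XOR 11 = 14
Nim-value of the tree = 14

14


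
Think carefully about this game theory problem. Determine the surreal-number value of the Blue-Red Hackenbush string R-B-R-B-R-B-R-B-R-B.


Edges (from ground): R-B-R-B-R-B-R-B-R-B
By Berlekamp's sign-expansion rule, a Blue-Red Hackenbush stalk has the value of the surreal number whose sign sequence is the edge sequence with B -> + and R -> -.
Sign sequence: -+-+-+-+-+
Trace the sign expansion in the surreal number tree, starting from 0:
Edge 1: R (sign -) -> bounds (-inf, 0), value = -1
Edge 2: B (sign +) -> bounds (-1, 0), value = -1/2
Edge 3: R (sign -) -> bounds (-1, -1/2), value = -3/4
Edge 4: B (sign +) -> bounds (-3/4, -1/2), value = -5/8
Edge 5: R (sign -) -> bounds (-3/4, -5/8), value = -11/16
Edge 6: B (sign +) -> bounds (-11/16, -5/8), value = -21/32
Edge 7: R (sign -) -> bounds (-11/16, -21/32), value = -43/64
Edge 8: B (sign +) -> bounds (-43/64, -21/32), value = -85/128
Edge 9: R (sign -) -> bounds (-43/64, -85/128), value = -171/256
Edge 10: B (sign +) -> bounds (-171/256, -85/128), value = -341/512
Game value = -341/512

-341/512


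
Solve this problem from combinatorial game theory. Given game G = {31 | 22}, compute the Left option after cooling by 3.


Original game: {31 | 22} (a switch {a | b} with a > b).
Cooling by t (for t below the temperature (a - b)/2 = 9/2) taxes each move by t: {a | b} cooled by t is {a - t | b + t}.
Cooling amount: t = 3
Cooled Left option: 31 - 3 = 28
Cooled Right option: 22 + 3 = 25
Cooled game: {28 | 25}
Left option = 28

28


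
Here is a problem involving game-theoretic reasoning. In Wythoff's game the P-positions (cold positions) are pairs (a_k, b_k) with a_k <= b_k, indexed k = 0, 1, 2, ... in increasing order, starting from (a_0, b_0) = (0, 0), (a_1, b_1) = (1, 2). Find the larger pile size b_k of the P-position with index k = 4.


By Wythoff's theorem, a_k = floor(k * phi) and b_k = floor(k * phi^2) = a_k + k, where phi = (1 + sqrt(5))/2 is the golden ratio.
phi = (1 + sqrt(5))/2 = 1.618034
phi^2 = phi + 1 = 2.618034
k = 4
k * phi^2 = 4 * 2.618034 = 10.472136
b_4 = floor(k * phi^2) = 10 (check: a_4 + k = 6 + 4 = 10)

10


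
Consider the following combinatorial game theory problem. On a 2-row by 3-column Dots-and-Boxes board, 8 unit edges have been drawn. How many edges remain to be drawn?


Grid: 2 x 3 boxes, i.e. 3 rows and 4 columns of dots.
Horizontal edges: (rows + 1) * cols = 3 * 3 = 9
Vertical edges: rows * (cols + 1) = 2 * 4 = 8
Total edges: 9 + 8 = 17
Edges drawn: 8
Remaining: 17 - 8 = 9

9


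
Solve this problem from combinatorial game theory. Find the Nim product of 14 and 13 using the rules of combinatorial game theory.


Nim multiplication is bilinear over XOR: (u XOR v) * w = (u*w) XOR (v*w).
So we split each operand into its bit components and XOR the pairwise Nim products.
14 = 2 + 4 + 8 (as XOR of powers of 2).
13 = 1 + 4 + 8 (as XOR of powers of 2).
Using the standard Nim-product table on single bits:
  2*2 = 3,   2*4 = 8,   2*8 = 12,
  4*4 = 6,   4*8 = 11,  8*8 = 13,
and  1*x = x (identity), k*l = l*k (commutative).
Pairwise Nim products:
  2 * 1 = 2
  2 * 4 = 8
  2 * 8 = 12
  4 * 1 = 4
  4 * 4 = 6
  4 * 8 = 11
  8 * 1 = 8
  8 * 4 = 11
  8 * 8 = 13
XOR them: 2 XOR 8 XOR 12 XOR 4 XOR 6 XOR 11 XOR 8 XOR 11 XOR 13 = 1.
Result: 14 * 13 = 1 (in Nim).

1


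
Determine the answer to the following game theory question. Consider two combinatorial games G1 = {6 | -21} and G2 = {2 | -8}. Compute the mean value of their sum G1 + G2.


G1 = {6 | -21}, G2 = {2 | -8}
Each is a switch {a | b} with numbers a > b; its mean value is (a + b)/2, and mean value is additive over game sums: m(G1 + G2) = m(G1) + m(G2).
Mean of G1 = (6 + (-21))/2 = -15/2 = -15/2
Mean of G2 = (2 + (-8))/2 = -6/2 = -3
Mean of G1 + G2 = -15/2 + -3 = -21/2

-21/2


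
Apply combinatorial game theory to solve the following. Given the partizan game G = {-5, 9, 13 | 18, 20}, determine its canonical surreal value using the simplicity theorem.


Left options: {-5, 9, 13}, max = 13
Right options: {18, 20}, min = 18
All options are numbers and max(Left) < min(Right), so by the simplicity theorem the value is the simplest (earliest-born) number strictly between 13 and 18.
Integers 14 through 17 all lie strictly between 13 and 18.
Among integers, the simplest (lowest birthday = smallest |n|; 0 is born on day 0, +-n on day n) is 14.
No non-integer in the interval can be simpler: if x is a non-integer in the interval, then floor(x) or ceil(x) also lies in the interval (the interval contains an integer), and both are proper prefixes of x's sign expansion, i.e. born earlier. So the game value is 14.
Game value = 14

14


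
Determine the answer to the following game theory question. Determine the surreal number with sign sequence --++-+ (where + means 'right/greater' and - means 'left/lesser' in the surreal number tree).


Sign expansion: --++-+
Rule: track bounds (lo, hi), initially (-inf, +inf). On '+', the current value becomes lo and we move to the simplest number in (value, hi): value + 1 if hi = +inf, otherwise the midpoint (value + hi)/2. On '-', the current value becomes hi and we move to value - 1 if lo = -inf, otherwise the midpoint (lo + value)/2.
Start at 0.
Step 1: sign = -, move left. Bounds: (-inf, 0). Value = -1
Step 2: sign = -, move left. Bounds: (-inf, -1). Value = -2
Step 3: sign = +, move right. Bounds: (-2, -1). Value = -3/2
Step 4: sign = +, move right. Bounds: (-3/2, -1). Value = -5/4
Step 5: sign = -, move left. Bounds: (-3/2, -5/4). Value = -11/8
Step 6: sign = +, move right. Bounds: (-11/8, -5/4). Value = -21/16
The surreal number with sign expansion --++-+ is -21/16.

-21/16


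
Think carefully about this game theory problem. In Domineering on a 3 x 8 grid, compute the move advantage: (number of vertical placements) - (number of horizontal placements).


Board is 3 x 8 (rows x cols).
Left (vertical) placements: (rows-1) * cols = 2 * 8 = 16
Right (horizontal) placements: rows * (cols-1) = 3 * 7 = 21
Advantage = Left - Right = 16 - 21 = -5

-5


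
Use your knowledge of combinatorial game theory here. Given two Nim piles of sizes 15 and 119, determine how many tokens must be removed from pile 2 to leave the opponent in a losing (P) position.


Piles: 15 and 119
Current XOR: 15 XOR 119 = 120 (non-zero, so this is an N-position).
To make the XOR zero, we need to find a move that balances the piles.
For pile 2 (size 119): target = 119 XOR 120 = 15
We reduce pile 2 from 119 to 15.
Tokens removed: 119 - 15 = 104
Verification: 15 XOR 15 = 0

104


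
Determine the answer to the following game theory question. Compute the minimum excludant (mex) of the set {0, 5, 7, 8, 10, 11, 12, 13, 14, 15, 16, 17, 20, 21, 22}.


Set = {0, 5, 7, 8, 10, 11, 12, 13, 14, 15, 16, 17, 20, 21, 22}
0 is in the set.
1 is NOT in the set. This is the mex.
mex = 1

1


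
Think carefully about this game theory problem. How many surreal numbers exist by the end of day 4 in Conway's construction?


Day 0: {|} = 0 is born. Count = 1.
Day n: the number of surreal numbers born by day n is 2^(n+1) - 1.
By day 0: 2^1 - 1 = 1
By day 1: 2^2 - 1 = 3
By day 2: 2^3 - 1 = 7
By day 3: 2^4 - 1 = 15
By day 4: 2^5 - 1 = 31
By day 4: 31 surreal numbers.

31


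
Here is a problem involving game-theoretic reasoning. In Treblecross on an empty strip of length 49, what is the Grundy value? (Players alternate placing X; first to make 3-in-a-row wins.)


Treblecross: place X on empty cells; 3-in-a-row wins.
Playing within two cells of an existing X lets the opponent win at once, so sensible play treats the cells i-2..i+2 around each X as dead. The player left with no safe cell loses, so this is a normal-play take-away game on strips of safe cells.
Placing X at cell i (0-indexed) of a strip of k safe cells leaves independent strips of sizes max(0, i-2) and max(0, k-i-3). Hence G(k) = mex{ G(max(0,i-2)) XOR G(max(0,k-i-3)) : 0 <= i < k }, with G(0) = 0.
G(1): splits (0,0):0^0=0 -> mex({0}) = 1
G(2): splits (0,0):0^0=0 -> mex({0}) = 1
G(3): splits (0,0):0^0=0 -> mex({0}) = 1
G(4): splits (0,1):0^1=1 (0,0):0^0=0 -> mex({0, 1}) = 2
G(5): splits (0,2):0^1=1 (0,1):0^1=1 (0,0):0^0=0 -> mex({0, 1}) = 2
G(6) = mex({1}) = 0
G(7) = mex({0, 1, 2}) = 3
G(8) = mex({0, 1, 2}) = 3
G(9) = mex({0, 2}) = 1
G(10) = mex({0, 2, 3}) = 1
G(11) = mex({0, 3}) = 1
G(12) = mex({1, 3}) = 0
G(13) = mex({0, 1, 2, 3}) = 4
G(14) = mex({0, 1, 2}) = 3
G(15) = mex({0, 1, 2}) = 3
G(16) = mex({0, 1, 2, 4}) = 3
G(17) = mex({0, 1, 3, 4}) = 2
G(18) = mex({0, 1, 3, 4}) = 2
G(19) = mex({0, 1, 3, 5}) = 2
G(20) = mex({0, 1, 2, 3, 5}) = 4
G(21) = mex({0, 1, 2, 3, 5}) = 4
G(22) = mex({1, 2, 6}) = 0
G(23) = mex({0, 1, 2, 3, 4, 6}) = 5
G(24) = mex({0, 1, 2, 3, 4}) = 5
G(25) = mex({0, 1, 3, 4, 7}) = 2
G(26) = mex({0, 1, 3, 4, 5, 7}) = 2
G(27) = mex({0, 1, 3, 5}) = 2
G(28) = mex({0, 1, 2, 5}) = 3
G(29) = mex({0, 1, 2, 4, 5, 6}) = 3
G(30) = mex({1, 2, 4, 6}) = 0
G(31) = mex({0, 1, 2, 3, 4, 6}) = 5
G(32) = mex({1, 2, 3, 4, 7}) = 0
G(33) = mex({0, 3, 7}) = 1
G(34) = mex({0, 2, 3, 5, 7}) = 1
G(35) = mex({0, 2, 3, 5, 6}) = 1
G(36) = mex({0, 1, 2, 5, 6}) = 3
G(37) = mex({0, 1, 2, 4, 5, 6}) = 3
G(38) = mex({0, 1, 2, 4}) = 3
G(39) = mex({0, 1, 2, 3, 4, 7}) = 5
G(40) = mex({0, 1, 2, 3, 4, 5, 7}) = 6
G(41) = mex({0, 1, 2, 3, 5, 7}) = 4
G(42) = mex({0, 1, 2, 3, 5, 6, 7}) = 4
G(43) = mex({0, 2, 3, 5, 6}) = 1
G(44) = mex({1, 2, 3, 4, 5, 6}) = 0
G(45) = mex({0, 1, 2, 3, 4, 6, 7}) = 5
G(46) = mex({0, 1, 2, 3, 4, 7}) = 5
G(47) = mex({0, 1, 2, 3, 4, 5, 7}) = 6
G(48) = mex({0, 1, 2, 3, 4, 5, 7}) = 6
G(49) = mex({0, 1, 3, 4, 5, 7}) = 2
Therefore G(49) = 2.

2


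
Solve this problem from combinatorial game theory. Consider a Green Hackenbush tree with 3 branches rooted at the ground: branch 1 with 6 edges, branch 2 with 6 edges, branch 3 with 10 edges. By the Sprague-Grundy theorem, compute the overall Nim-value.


The tree has 3 branches from the ground vertex.
In Green Hackenbush, the Nim-value of a simple path of length k is k.
Branch 1: length 6, Nim-value = 6
Branch 2: length 6, Nim-value = 6
Branch 3: length 10, Nim-value = 10
Total Nim-value = XOR of all branch values:
0 XOR 6 = 6
6 XOR 6 = 0
0 XOR 10 = 10
Nim-value of the tree = 10

10


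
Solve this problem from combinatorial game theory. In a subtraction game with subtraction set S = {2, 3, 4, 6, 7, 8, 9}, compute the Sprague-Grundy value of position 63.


The subtraction set is S = {2, 3, 4, 6, 7, 8, 9}.
G(k) = mex{ G(k - s) : s in S, s <= k }. We compute iteratively: G(0) = 0.
G(1) = mex({}) = 0
G(2) = mex({0}) = 1
G(3) = mex({0}) = 1
G(4) = mex({0, 1}) = 2
G(5) = mex({0, 1}) = 2
G(6) = mex({0, 1, 2}) = 3
G(7) = mex({0, 1, 2}) = 3
G(8) = mex({0, 1, 2, 3}) = 4
G(9) = mex({0, 1, 2, 3}) = 4
G(10) = mex({0, 1, 2, 3, 4}) = 5
G(11) = mex({1, 2, 3, 4}) = 0
G(12) = mex({1, 2, 3, 4, 5}) = 0
G(13) = mex({0, 2, 3, 4, 5}) = 1
G(14) = mex({0, 2, 3, 4, 5}) = 1
G(15) = mex({0, 1, 3, 4}) = 2
G(16) = mex({0, 1, 3, 4, 5}) = 2
G(17) = mex({0, 1, 2, 4, 5}) = 3
G(18) = mex({0, 1, 2, 4, 5}) = 3
G(19) = mex({0, 1, 2, 3, 5}) = 4
Observe that G(11)..G(19) = 0, 0, 1, 1, 2, 2, 3, 3, 4 repeats G(0)..G(8) = 0, 0, 1, 1, 2, 2, 3, 3, 4.
For k >= max(S) = 9, G(k) is determined by the previous 9 values G(k-9)..G(k-1); a window of 9 consecutive values has recurred shifted by 11, so by induction G(k + 11) = G(k) for all k >= 0: the sequence is periodic from the start with period 11.
One period: G(0..10) = 0, 0, 1, 1, 2, 2, 3, 3, 4, 4, 5.
63 mod 11 = 8, so G(63) = G(8) = 4.

4


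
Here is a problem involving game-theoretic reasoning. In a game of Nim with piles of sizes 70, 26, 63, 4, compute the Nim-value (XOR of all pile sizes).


We need the XOR (exclusive or) of all pile sizes.
After XOR-ing pile 1 (size 70): 0 XOR 70 = 70
After XOR-ing pile 2 (size 26): 70 XOR 26 = 92
After XOR-ing pile 3 (size 63): 92 XOR 63 = 99
After XOR-ing pile 4 (size 4): 99 XOR 4 = 103
The Nim-value of this position is 103.

103


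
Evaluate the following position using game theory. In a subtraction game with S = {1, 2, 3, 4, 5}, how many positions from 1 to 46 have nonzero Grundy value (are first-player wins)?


Subtraction set S = {1, 2, 3, 4, 5}, so G(n) = n mod 6.
G(n) = 0 when n is a multiple of 6.
Multiples of 6 in [1, 46]: 7
N-positions (nonzero Grundy) = 46 - 7 = 39

39


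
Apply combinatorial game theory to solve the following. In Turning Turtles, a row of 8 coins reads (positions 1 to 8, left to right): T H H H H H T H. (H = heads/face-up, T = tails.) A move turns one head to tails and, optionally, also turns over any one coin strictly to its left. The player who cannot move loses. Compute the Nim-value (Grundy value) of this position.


Coins: T H H H H H T H
Key fact: a single head at position k behaves exactly like a Nim heap of size k (turning it to T and optionally flipping a coin at j < k corresponds to moving the heap from k to j, or to 0), and heads combine as a disjunctive sum (two heads at the same place would cancel, matching j XOR j = 0). So the Nim-value is the XOR of the 1-indexed positions of the heads.
Face-up positions (1-indexed): [2, 3, 4, 5, 6, 8]
XOR 0 with 2: 0 XOR 2 = 2
XOR 2 with 3: 2 XOR 3 = 1
XOR 1 with 4: 1 XOR 4 = 5
XOR 5 with 5: 5 XOR 5 = 0
XOR 0 with 6: 0 XOR 6 = 6
XOR 6 with 8: 6 XOR 8 = 14
Nim-value = 14

14


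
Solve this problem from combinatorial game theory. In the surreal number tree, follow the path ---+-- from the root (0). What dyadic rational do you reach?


Sign expansion: ---+--
Rule: track bounds (lo, hi), initially (-inf, +inf). On '+', the current value becomes lo and we move to the simplest number in (value, hi): value + 1 if hi = +inf, otherwise the midpoint (value + hi)/2. On '-', the current value becomes hi and we move to value - 1 if lo = -inf, otherwise the midpoint (lo + value)/2.
Start at 0.
Step 1: sign = -, move left. Bounds: (-inf, 0). Value = -1
Step 2: sign = -, move left. Bounds: (-inf, -1). Value = -2
Step 3: sign = -, move left. Bounds: (-inf, -2). Value = -3
Step 4: sign = +, move right. Bounds: (-3, -2). Value = -5/2
Step 5: sign = -, move left. Bounds: (-3, -5/2). Value = -11/4
Step 6: sign = -, move left. Bounds: (-3, -11/4). Value = -23/8
The surreal number with sign expansion ---+-- is -23/8.

-23/8


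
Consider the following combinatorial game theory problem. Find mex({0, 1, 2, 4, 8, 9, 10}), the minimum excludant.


Set = {0, 1, 2, 4, 8, 9, 10}
0 is in the set.
1 is in the set.
2 is in the set.
3 is NOT in the set. This is the mex.
mex = 3

3


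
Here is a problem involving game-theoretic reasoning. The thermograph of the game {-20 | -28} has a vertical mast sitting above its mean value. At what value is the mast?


Game = {-20 | -28}, a switch {a | b} with numbers a > b.
Its thermograph has left wall a - t and right wall b + t, which meet at t = (a - b)/2, where both equal (a + b)/2. So the mast (mean value) is at (a + b)/2.
Mean = (-20 + (-28))/2 = -48/2 = -24

-24


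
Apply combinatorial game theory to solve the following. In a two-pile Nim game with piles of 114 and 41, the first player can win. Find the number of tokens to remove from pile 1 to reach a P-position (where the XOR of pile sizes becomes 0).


Piles: 114 and 41
Current XOR: 114 XOR 41 = 91 (non-zero, so this is an N-position).
To make the XOR zero, we need to find a move that balances the piles.
For pile 1 (size 114): target = 114 XOR 91 = 41
We reduce pile 1 from 114 to 41.
Tokens removed: 114 - 41 = 73
Verification: 41 XOR 41 = 0

73


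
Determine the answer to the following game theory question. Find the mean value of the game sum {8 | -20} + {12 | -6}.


G1 = {8 | -20}, G2 = {12 | -6}
Each is a switch {a | b} with numbers a > b; its mean value is (a + b)/2, and mean value is additive over game sums: m(G1 + G2) = m(G1) + m(G2).
Mean of G1 = (8 + (-20))/2 = -12/2 = -6
Mean of G2 = (12 + (-6))/2 = 6/2 = 3
Mean of G1 + G2 = -6 + 3 = -3

-3


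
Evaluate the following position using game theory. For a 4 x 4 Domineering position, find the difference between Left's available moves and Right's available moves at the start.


Board is 4 x 4 (rows x cols).
Left (vertical) placements: (rows-1) * cols = 3 * 4 = 12
Right (horizontal) placements: rows * (cols-1) = 4 * 3 = 12
Advantage = Left - Right = 12 - 12 = 0

0


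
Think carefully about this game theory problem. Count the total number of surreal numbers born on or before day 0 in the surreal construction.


Day 0: {|} = 0 is born. Count = 1.
Day n: the number of surreal numbers born by day n is 2^(n+1) - 1.
By day 0: 2^1 - 1 = 1
By day 0: 1 surreal numbers.

1


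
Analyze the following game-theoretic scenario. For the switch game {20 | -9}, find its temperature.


The game is {20 | -9}, a switch {a | b} with numbers a > b.
Cooling {a | b} by t gives {a - t | b + t}, which stops being hot when a - t = b + t, i.e. at t = (a - b)/2. So the temperature of a switch is (a - b)/2.
Temperature = (Left option - Right option) / 2
= (20 - (-9)) / 2
= 29 / 2
= 29/2

29/2


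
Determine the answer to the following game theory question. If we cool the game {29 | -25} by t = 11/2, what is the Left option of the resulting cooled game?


Original game: {29 | -25} (a switch {a | b} with a > b).
Cooling by t (for t below the temperature (a - b)/2 = 27) taxes each move by t: {a | b} cooled by t is {a - t | b + t}.
Cooling amount: t = 11/2
Cooled Left option: 29 - 11/2 = 47/2
Cooled Right option: -25 + 11/2 = -39/2
Cooled game: {47/2 | -39/2}
Left option = 47/2

47/2


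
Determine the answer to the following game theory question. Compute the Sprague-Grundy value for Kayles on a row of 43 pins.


Kayles: a move removes 1 or 2 adjacent pins from a contiguous row.
Removing pins from a row of k leaves two independent rows (a, b) with a + b = k - 1 (one pin) or a + b = k - 2 (two pins); an end removal gives a = 0.
By Sprague-Grundy, G(k) = mex{ G(a) XOR G(b) } over all these splits. G(0) = 0.
G(1): splits (0,0):0^0=0 -> mex({0}) = 1
G(2): splits (0,1):0^1=1 (0,0):0^0=0 -> mex({0, 1}) = 2
G(3): splits (0,2):0^2=2 (1,1):1^1=0 (0,1):0^1=1 -> mex({0, 1, 2}) = 3
G(4): splits (0,3):0^3=3 (1,2):1^2=3 (0,2):0^2=2 (1,1):1^1=0 -> mex({0, 2, 3}) = 1
G(5): splits (0,4):0^1=1 (1,3):1^3=2 (2,2):2^2=0 (0,3):0^3=3 (1,2):1^2=3 -> mex({0, 1, 2, 3}) = 4
G(6) = mex({0, 1, 2, 4}) = 3
G(7) = mex({0, 1, 3, 4, 5}) = 2
G(8) = mex({0, 2, 3, 5, 6}) = 1
G(9) = mex({0, 1, 2, 3, 6, 7}) = 4
G(10) = mex({0, 1, 3, 4, 5, 7}) = 2
G(11) = mex({0, 1, 2, 3, 4, 5}) = 6
G(12) = mex({0, 1, 2, 3, 5, 6, 7}) = 4
G(13) = mex({0, 2, 3, 4, 6, 7}) = 1
G(14) = mex({0, 1, 4, 5, 6, 7}) = 2
G(15) = mex({0, 1, 2, 3, 4, 5, 6}) = 7
G(16) = mex({0, 2, 3, 5, 6, 7}) = 1
G(17) = mex({0, 1, 2, 3, 5, 6, 7}) = 4
G(18) = mex({0, 1, 2, 4, 5, 6}) = 3
G(19) = mex({0, 1, 3, 4, 5, 7}) = 2
G(20) = mex({0, 2, 3, 4, 5, 6, 7}) = 1
G(21) = mex({0, 1, 2, 3, 5, 6, 7}) = 4
G(22) = mex({0, 1, 2, 3, 4, 5, 7}) = 6
G(23) = mex({0, 1, 2, 3, 4, 5, 6}) = 7
G(24) = mex({0, 1, 2, 3, 5, 6, 7}) = 4
G(25) = mex({0, 2, 3, 4, 6, 7}) = 1
G(26) = mex({0, 1, 3, 4, 5, 6, 7}) = 2
G(27) = mex({0, 1, 2, 3, 4, 5, 6, 7}) = 8
G(28) = mex({0, 1, 2, 3, 4, 6, 7, 8}) = 5
G(29) = mex({0, 1, 2, 3, 5, 6, 7, 8, 9}) = 4
G(30) = mex({0, 1, 2, 3, 4, 5, 6, 9, 10}) = 7
G(31) = mex({0, 1, 3, 4, 5, 7, 10, 11}) = 2
G(32) = mex({0, 2, 3, 4, 5, 6, 7, 9, 11}) = 1
G(33) = mex({0, 1, 2, 3, 4, 5, 6, 7, 9, 12}) = 8
G(34) = mex({0, 1, 2, 3, 4, 5, 7, 8, 11, 12}) = 6
G(35) = mex({0, 1, 2, 3, 4, 5, 6, 8, 9, 10, 11}) = 7
G(36) = mex({0, 1, 2, 3, 5, 6, 7, 9, 10}) = 4
G(37) = mex({0, 2, 3, 4, 6, 7, 9, 10, 11, 12}) = 1
G(38) = mex({0, 1, 3, 4, 5, 6, 7, 9, 10, 11, 12}) = 2
G(39) = mex({0, 1, 2, 4, 5, 6, 7, 9, 10, 12, 14}) = 3
G(40) = mex({0, 2, 3, 4, 6, 7, 11, 12, 14}) = 1
G(41) = mex({0, 1, 2, 3, 5, 6, 7, 9, 10, 11, 12}) = 4
G(42) = mex({0, 1, 2, 3, 4, 5, 6, 9, 10}) = 7
G(43) = mex({0, 1, 3, 4, 5, 7, 9, 10, 12, 15}) = 2
Therefore G(43) = 2.

2


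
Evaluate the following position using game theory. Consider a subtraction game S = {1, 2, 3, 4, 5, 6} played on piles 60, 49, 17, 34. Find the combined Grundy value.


Subtraction set: {1, 2, 3, 4, 5, 6}
For this subtraction set, G(n) = n mod 7 (period = max + 1 = 7).
Pile 1 (size 60): G(60) = 60 mod 7 = 4
Pile 2 (size 49): G(49) = 49 mod 7 = 0
Pile 3 (size 17): G(17) = 17 mod 7 = 3
Pile 4 (size 34): G(34) = 34 mod 7 = 6
Total Grundy value = XOR of all: 4 XOR 0 XOR 3 XOR 6 = 1

1


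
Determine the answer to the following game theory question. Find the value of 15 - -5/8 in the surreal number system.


x = 15, y = -5/8
Converting to common denominator: 8
x = 120/8, y = -5/8
x - y = 15 - -5/8 = 125/8

125/8


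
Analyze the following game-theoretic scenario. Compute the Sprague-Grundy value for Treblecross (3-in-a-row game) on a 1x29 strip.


Treblecross: place X on empty cells; 3-in-a-row wins.
Playing within two cells of an existing X lets the opponent win at once, so sensible play treats the cells i-2..i+2 around each X as dead. The player left with no safe cell loses, so this is a normal-play take-away game on strips of safe cells.
Placing X at cell i (0-indexed) of a strip of k safe cells leaves independent strips of sizes max(0, i-2) and max(0, k-i-3). Hence G(k) = mex{ G(max(0,i-2)) XOR G(max(0,k-i-3)) : 0 <= i < k }, with G(0) = 0.
G(1): splits (0,0):0^0=0 -> mex({0}) = 1
G(2): splits (0,0):0^0=0 -> mex({0}) = 1
G(3): splits (0,0):0^0=0 -> mex({0}) = 1
G(4): splits (0,1):0^1=1 (0,0):0^0=0 -> mex({0, 1}) = 2
G(5): splits (0,2):0^1=1 (0,1):0^1=1 (0,0):0^0=0 -> mex({0, 1}) = 2
G(6) = mex({1}) = 0
G(7) = mex({0, 1, 2}) = 3
G(8) = mex({0, 1, 2}) = 3
G(9) = mex({0, 2}) = 1
G(10) = mex({0, 2, 3}) = 1
G(11) = mex({0, 3}) = 1
G(12) = mex({1, 3}) = 0
G(13) = mex({0, 1, 2, 3}) = 4
G(14) = mex({0, 1, 2}) = 3
G(15) = mex({0, 1, 2}) = 3
G(16) = mex({0, 1, 2, 4}) = 3
G(17) = mex({0, 1, 3, 4}) = 2
G(18) = mex({0, 1, 3, 4}) = 2
G(19) = mex({0, 1, 3, 5}) = 2
G(20) = mex({0, 1, 2, 3, 5}) = 4
G(21) = mex({0, 1, 2, 3, 5}) = 4
G(22) = mex({1, 2, 6}) = 0
G(23) = mex({0, 1, 2, 3, 4, 6}) = 5
G(24) = mex({0, 1, 2, 3, 4}) = 5
G(25) = mex({0, 1, 3, 4, 7}) = 2
G(26) = mex({0, 1, 3, 4, 5, 7}) = 2
G(27) = mex({0, 1, 3, 5}) = 2
G(28) = mex({0, 1, 2, 5}) = 3
G(29) = mex({0, 1, 2, 4, 5, 6}) = 3
Therefore G(29) = 3.

3


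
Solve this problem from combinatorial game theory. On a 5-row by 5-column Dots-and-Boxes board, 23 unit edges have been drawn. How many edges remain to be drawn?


Grid: 5 x 5 boxes, i.e. 6 rows and 6 columns of dots.
Horizontal edges: (rows + 1) * cols = 6 * 5 = 30
Vertical edges: rows * (cols + 1) = 5 * 6 = 30
Total edges: 30 + 30 = 60
Edges drawn: 23
Remaining: 60 - 23 = 37

37


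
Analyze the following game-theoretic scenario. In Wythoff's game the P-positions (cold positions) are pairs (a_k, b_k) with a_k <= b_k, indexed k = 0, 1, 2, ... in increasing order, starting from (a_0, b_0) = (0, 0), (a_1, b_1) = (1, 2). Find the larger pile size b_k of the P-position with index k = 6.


By Wythoff's theorem, a_k = floor(k * phi) and b_k = floor(k * phi^2) = a_k + k, where phi = (1 + sqrt(5))/2 is the golden ratio.
phi = (1 + sqrt(5))/2 = 1.618034
phi^2 = phi + 1 = 2.618034
k = 6
k * phi^2 = 6 * 2.618034 = 15.708204
b_6 = floor(k * phi^2) = 15 (check: a_6 + k = 9 + 6 = 15)

15


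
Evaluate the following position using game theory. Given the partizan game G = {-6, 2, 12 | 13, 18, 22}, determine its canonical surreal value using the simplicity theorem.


Left options: {-6, 2, 12}, max = 12
Right options: {13, 18, 22}, min = 13
All options are numbers and max(Left) < min(Right), so by the simplicity theorem the value is the simplest (earliest-born) number strictly between 12 and 13.
No integer lies strictly between 12 and 13, so the value is the dyadic rational m/2^k in the interval with the smallest k (then m odd); search k = 1, 2, ...:
Denominator 2: 25/2 lies strictly between 12 and 13 -- found.
The simplest number in the interval is 25/2.
Game value = 25/2

25/2


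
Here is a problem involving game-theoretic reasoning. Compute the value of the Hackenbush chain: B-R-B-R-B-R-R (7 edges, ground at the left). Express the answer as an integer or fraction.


Edges (from ground): B-R-B-R-B-R-R
By Berlekamp's sign-expansion rule, a Blue-Red Hackenbush stalk has the value of the surreal number whose sign sequence is the edge sequence with B -> + and R -> -.
Sign sequence: +-+-+--
Trace the sign expansion in the surreal number tree, starting from 0:
Edge 1: B (sign +) -> bounds (0, +inf), value = 1
Edge 2: R (sign -) -> bounds (0, 1), value = 1/2
Edge 3: B (sign +) -> bounds (1/2, 1), value = 3/4
Edge 4: R (sign -) -> bounds (1/2, 3/4), value = 5/8
Edge 5: B (sign +) -> bounds (5/8, 3/4), value = 11/16
Edge 6: R (sign -) -> bounds (5/8, 11/16), value = 21/32
Edge 7: R (sign -) -> bounds (5/8, 21/32), value = 41/64
Game value = 41/64

41/64


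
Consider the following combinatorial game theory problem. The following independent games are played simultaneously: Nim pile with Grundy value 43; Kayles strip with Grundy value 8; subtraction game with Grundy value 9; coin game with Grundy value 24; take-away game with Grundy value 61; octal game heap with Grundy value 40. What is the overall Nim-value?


By the Sprague-Grundy theorem, the Grundy value of a sum of games is the XOR of individual Grundy values.
Nim pile: Grundy value = 43. Running XOR: 0 XOR 43 = 43
Kayles strip: Grundy value = 8. Running XOR: 43 XOR 8 = 35
subtraction game: Grundy value = 9. Running XOR: 35 XOR 9 = 42
coin game: Grundy value = 24. Running XOR: 42 XOR 24 = 50
take-away game: Grundy value = 61. Running XOR: 50 XOR 61 = 15
octal game heap: Grundy value = 40. Running XOR: 15 XOR 40 = 39
The combined Grundy value is 39.

39


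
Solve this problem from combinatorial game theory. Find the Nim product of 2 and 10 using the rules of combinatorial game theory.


Nim multiplication is bilinear over XOR: (u XOR v) * w = (u*w) XOR (v*w).
So we split each operand into its bit components and XOR the pairwise Nim products.
2 = 2 (as XOR of powers of 2).
10 = 2 + 8 (as XOR of powers of 2).
Using the standard Nim-product table on single bits:
  2*2 = 3,   2*4 = 8,   2*8 = 12,
  4*4 = 6,   4*8 = 11,  8*8 = 13,
and  1*x = x (identity), k*l = l*k (commutative).
Pairwise Nim products:
  2 * 2 = 3
  2 * 8 = 12
XOR them: 3 XOR 12 = 15.
Result: 2 * 10 = 15 (in Nim).

15


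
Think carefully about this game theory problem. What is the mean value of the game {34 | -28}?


Game = {34 | -28}, a switch {a | b} with numbers a > b.
Its thermograph has left wall a - t and right wall b + t, which meet at t = (a - b)/2, where both equal (a + b)/2. So the mast (mean value) is at (a + b)/2.
Mean = (34 + (-28))/2 = 6/2 = 3

3


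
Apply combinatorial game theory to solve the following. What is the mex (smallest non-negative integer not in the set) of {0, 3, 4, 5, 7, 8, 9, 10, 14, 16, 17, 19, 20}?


Set = {0, 3, 4, 5, 7, 8, 9, 10, 14, 16, 17, 19, 20}
0 is in the set.
1 is NOT in the set. This is the mex.
mex = 1

1


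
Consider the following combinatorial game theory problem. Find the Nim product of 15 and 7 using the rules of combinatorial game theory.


Nim multiplication is bilinear over XOR: (u XOR v) * w = (u*w) XOR (v*w).
So we split each operand into its bit components and XOR the pairwise Nim products.
15 = 1 + 2 + 4 + 8 (as XOR of powers of 2).
7 = 1 + 2 + 4 (as XOR of powers of 2).
Using the standard Nim-product table on single bits:
  2*2 = 3,   2*4 = 8,   2*8 = 12,
  4*4 = 6,   4*8 = 11,  8*8 = 13,
and  1*x = x (identity), k*l = l*k (commutative).
Pairwise Nim products:
  1 * 1 = 1
  1 * 2 = 2
  1 * 4 = 4
  2 * 1 = 2
  2 * 2 = 3
  2 * 4 = 8
  4 * 1 = 4
  4 * 2 = 8
  4 * 4 = 6
  8 * 1 = 8
  8 * 2 = 12
  8 * 4 = 11
XOR them: 1 XOR 2 XOR 4 XOR 2 XOR 3 XOR 8 XOR 4 XOR 8 XOR 6 XOR 8 XOR 12 XOR 11 = 11.
Result: 15 * 7 = 11 (in Nim).

11


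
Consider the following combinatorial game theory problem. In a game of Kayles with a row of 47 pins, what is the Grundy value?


Kayles: a move removes 1 or 2 adjacent pins from a contiguous row.
Removing pins from a row of k leaves two independent rows (a, b) with a + b = k - 1 (one pin) or a + b = k - 2 (two pins); an end removal gives a = 0.
By Sprague-Grundy, G(k) = mex{ G(a) XOR G(b) } over all these splits. G(0) = 0.
G(1): splits (0,0):0^0=0 -> mex({0}) = 1
G(2): splits (0,1):0^1=1 (0,0):0^0=0 -> mex({0, 1}) = 2
G(3): splits (0,2):0^2=2 (1,1):1^1=0 (0,1):0^1=1 -> mex({0, 1, 2}) = 3
G(4): splits (0,3):0^3=3 (1,2):1^2=3 (0,2):0^2=2 (1,1):1^1=0 -> mex({0, 2, 3}) = 1
G(5): splits (0,4):0^1=1 (1,3):1^3=2 (2,2):2^2=0 (0,3):0^3=3 (1,2):1^2=3 -> mex({0, 1, 2, 3}) = 4
G(6) = mex({0, 1, 2, 4}) = 3
G(7) = mex({0, 1, 3, 4, 5}) = 2
G(8) = mex({0, 2, 3, 5, 6}) = 1
G(9) = mex({0, 1, 2, 3, 6, 7}) = 4
G(10) = mex({0, 1, 3, 4, 5, 7}) = 2
G(11) = mex({0, 1, 2, 3, 4, 5}) = 6
G(12) = mex({0, 1, 2, 3, 5, 6, 7}) = 4
G(13) = mex({0, 2, 3, 4, 6, 7}) = 1
G(14) = mex({0, 1, 4, 5, 6, 7}) = 2
G(15) = mex({0, 1, 2, 3, 4, 5, 6}) = 7
G(16) = mex({0, 2, 3, 5, 6, 7}) = 1
G(17) = mex({0, 1, 2, 3, 5, 6, 7}) = 4
G(18) = mex({0, 1, 2, 4, 5, 6}) = 3
G(19) = mex({0, 1, 3, 4, 5, 7}) = 2
G(20) = mex({0, 2, 3, 4, 5, 6, 7}) = 1
G(21) = mex({0, 1, 2, 3, 5, 6, 7}) = 4
G(22) = mex({0, 1, 2, 3, 4, 5, 7}) = 6
G(23) = mex({0, 1, 2, 3, 4, 5, 6}) = 7
G(24) = mex({0, 1, 2, 3, 5, 6, 7}) = 4
G(25) = mex({0, 2, 3, 4, 6, 7}) = 1
G(26) = mex({0, 1, 3, 4, 5, 6, 7}) = 2
G(27) = mex({0, 1, 2, 3, 4, 5, 6, 7}) = 8
G(28) = mex({0, 1, 2, 3, 4, 6, 7, 8}) = 5
G(29) = mex({0, 1, 2, 3, 5, 6, 7, 8, 9}) = 4
G(30) = mex({0, 1, 2, 3, 4, 5, 6, 9, 10}) = 7
G(31) = mex({0, 1, 3, 4, 5, 7, 10, 11}) = 2
G(32) = mex({0, 2, 3, 4, 5, 6, 7, 9, 11}) = 1
G(33) = mex({0, 1, 2, 3, 4, 5, 6, 7, 9, 12}) = 8
G(34) = mex({0, 1, 2, 3, 4, 5, 7, 8, 11, 12}) = 6
G(35) = mex({0, 1, 2, 3, 4, 5, 6, 8, 9, 10, 11}) = 7
G(36) = mex({0, 1, 2, 3, 5, 6, 7, 9, 10}) = 4
G(37) = mex({0, 2, 3, 4, 6, 7, 9, 10, 11, 12}) = 1
G(38) = mex({0, 1, 3, 4, 5, 6, 7, 9, 10, 11, 12}) = 2
G(39) = mex({0, 1, 2, 4, 5, 6, 7, 9, 10, 12, 14}) = 3
G(40) = mex({0, 2, 3, 4, 6, 7, 11, 12, 14}) = 1
G(41) = mex({0, 1, 2, 3, 5, 6, 7, 9, 10, 11, 12}) = 4
G(42) = mex({0, 1, 2, 3, 4, 5, 6, 9, 10}) = 7
G(43) = mex({0, 1, 3, 4, 5, 7, 9, 10, 12, 15}) = 2
G(44) = mex({0, 2, 3, 4, 5, 6, 7, 9, 10, 12, 15}) = 1
G(45) = mex({0, 1, 2, 3, 4, 5, 6, 7, 9, 10, 12, 14}) = 8
G(46) = mex({0, 1, 3, 4, 5, 7, 8, 11, 12, 14}) = 2
G(47) = mex({0, 1, 2, 3, 4, 5, 6, 8, 9, 10, 11, 12}) = 7
Therefore G(47) = 7.

7


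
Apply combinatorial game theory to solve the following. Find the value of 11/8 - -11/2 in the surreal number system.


x = 11/8, y = -11/2
Converting to common denominator: 8
x = 11/8, y = -44/8
x - y = 11/8 - -11/2 = 55/8

55/8


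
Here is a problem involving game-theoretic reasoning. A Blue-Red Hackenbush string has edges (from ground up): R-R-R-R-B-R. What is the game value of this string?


Edges (from ground): R-R-R-R-B-R
By Berlekamp's sign-expansion rule, a Blue-Red Hackenbush stalk has the value of the surreal number whose sign sequence is the edge sequence with B -> + and R -> -.
Sign sequence: ----+-
Trace the sign expansion in the surreal number tree, starting from 0:
Edge 1: R (sign -) -> bounds (-inf, 0), value = -1
Edge 2: R (sign -) -> bounds (-inf, -1), value = -2
Edge 3: R (sign -) -> bounds (-inf, -2), value = -3
Edge 4: R (sign -) -> bounds (-inf, -3), value = -4
Edge 5: B (sign +) -> bounds (-4, -3), value = -7/2
Edge 6: R (sign -) -> bounds (-4, -7/2), value = -15/4
Game value = -15/4

-15/4


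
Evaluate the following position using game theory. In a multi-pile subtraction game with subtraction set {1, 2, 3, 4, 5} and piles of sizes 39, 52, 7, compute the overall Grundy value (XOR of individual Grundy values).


Subtraction set: {1, 2, 3, 4, 5}
For this subtraction set, G(n) = n mod 6 (period = max + 1 = 6).
Pile 1 (size 39): G(39) = 39 mod 6 = 3
Pile 2 (size 52): G(52) = 52 mod 6 = 4
Pile 3 (size 7): G(7) = 7 mod 6 = 1
Total Grundy value = XOR of all: 3 XOR 4 XOR 1 = 6

6


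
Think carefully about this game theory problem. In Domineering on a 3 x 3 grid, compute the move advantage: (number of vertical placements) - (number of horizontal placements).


Board is 3 x 3 (rows x cols).
Left (vertical) placements: (rows-1) * cols = 2 * 3 = 6
Right (horizontal) placements: rows * (cols-1) = 3 * 2 = 6
Advantage = Left - Right = 6 - 6 = 0

0


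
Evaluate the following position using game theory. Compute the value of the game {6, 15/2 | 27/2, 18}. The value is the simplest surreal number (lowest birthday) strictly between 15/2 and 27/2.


Left options: {6, 15/2}, max = 15/2
Right options: {27/2, 18}, min = 27/2
All options are numbers and max(Left) < min(Right), so by the simplicity theorem the value is the simplest (earliest-born) number strictly between 15/2 and 27/2.
Integers 8 through 13 all lie strictly between 15/2 and 27/2.
Among integers, the simplest (lowest birthday = smallest |n|; 0 is born on day 0, +-n on day n) is 8.
No non-integer in the interval can be simpler: if x is a non-integer in the interval, then floor(x) or ceil(x) also lies in the interval (the interval contains an integer), and both are proper prefixes of x's sign expansion, i.e. born earlier. So the game value is 8.
Game value = 8

8


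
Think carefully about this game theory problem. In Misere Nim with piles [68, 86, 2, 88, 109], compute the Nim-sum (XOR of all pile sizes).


We need the XOR (exclusive or) of all pile sizes.
After XOR-ing pile 1 (size 68): 0 XOR 68 = 68
After XOR-ing pile 2 (size 86): 68 XOR 86 = 18
After XOR-ing pile 3 (size 2): 18 XOR 2 = 16
After XOR-ing pile 4 (size 88): 16 XOR 88 = 72
After XOR-ing pile 5 (size 109): 72 XOR 109 = 37
The Nim-value of this position is 37.

37


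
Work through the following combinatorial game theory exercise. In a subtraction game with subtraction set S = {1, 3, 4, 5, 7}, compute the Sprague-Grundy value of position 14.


The subtraction set is S = {1, 3, 4, 5, 7}.
G(k) = mex{ G(k - s) : s in S, s <= k }. We compute iteratively: G(0) = 0.
G(1) = mex({0}) = 1
G(2) = mex({1}) = 0
G(3) = mex({0}) = 1
G(4) = mex({0, 1}) = 2
G(5) = mex({0, 1, 2}) = 3
G(6) = mex({0, 1, 3}) = 2
G(7) = mex({0, 1, 2}) = 3
G(8) = mex({1, 2, 3}) = 0
G(9) = mex({0, 2, 3}) = 1
G(10) = mex({1, 2, 3}) = 0
G(11) = mex({0, 2, 3}) = 1
G(12) = mex({0, 1, 3}) = 2
G(13) = mex({0, 1, 2}) = 3
G(14) = mex({0, 1, 3}) = 2
Therefore G(14) = 2.

2


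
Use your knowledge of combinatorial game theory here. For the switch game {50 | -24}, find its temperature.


The game is {50 | -24}, a switch {a | b} with numbers a > b.
Cooling {a | b} by t gives {a - t | b + t}, which stops being hot when a - t = b + t, i.e. at t = (a - b)/2. So the temperature of a switch is (a - b)/2.
Temperature = (Left option - Right option) / 2
= (50 - (-24)) / 2
= 74 / 2
= 37

37


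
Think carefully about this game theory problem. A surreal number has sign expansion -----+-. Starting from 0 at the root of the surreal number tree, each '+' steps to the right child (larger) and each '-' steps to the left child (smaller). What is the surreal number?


Sign expansion: -----+-
Rule: track bounds (lo, hi), initially (-inf, +inf). On '+', the current value becomes lo and we move to the simplest number in (value, hi): value + 1 if hi = +inf, otherwise the midpoint (value + hi)/2. On '-', the current value becomes hi and we move to value - 1 if lo = -inf, otherwise the midpoint (lo + value)/2.
Start at 0.
Step 1: sign = -, move left. Bounds: (-inf, 0). Value = -1
Step 2: sign = -, move left. Bounds: (-inf, -1). Value = -2
Step 3: sign = -, move left. Bounds: (-inf, -2). Value = -3
Step 4: sign = -, move left. Bounds: (-inf, -3). Value = -4
Step 5: sign = -, move left. Bounds: (-inf, -4). Value = -5
Step 6: sign = +, move right. Bounds: (-5, -4). Value = -9/2
Step 7: sign = -, move left. Bounds: (-5, -9/2). Value = -19/4
The surreal number with sign expansion -----+- is -19/4.

-19/4


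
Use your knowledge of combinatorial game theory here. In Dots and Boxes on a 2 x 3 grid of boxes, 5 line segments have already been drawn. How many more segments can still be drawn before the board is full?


Grid: 2 x 3 boxes, i.e. 3 rows and 4 columns of dots.
Horizontal edges: (rows + 1) * cols = 3 * 3 = 9
Vertical edges: rows * (cols + 1) = 2 * 4 = 8
Total edges: 9 + 8 = 17
Edges drawn: 5
Remaining: 17 - 5 = 12

12


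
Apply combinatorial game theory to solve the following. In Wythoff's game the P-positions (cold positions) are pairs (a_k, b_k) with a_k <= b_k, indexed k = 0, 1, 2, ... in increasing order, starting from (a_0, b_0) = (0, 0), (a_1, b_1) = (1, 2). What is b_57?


By Wythoff's theorem, a_k = floor(k * phi) and b_k = floor(k * phi^2) = a_k + k, where phi = (1 + sqrt(5))/2 is the golden ratio.
phi = (1 + sqrt(5))/2 = 1.618034
phi^2 = phi + 1 = 2.618034
k = 57
k * phi^2 = 57 * 2.618034 = 149.227937
b_57 = floor(k * phi^2) = 149 (check: a_57 + k = 92 + 57 = 149)

149


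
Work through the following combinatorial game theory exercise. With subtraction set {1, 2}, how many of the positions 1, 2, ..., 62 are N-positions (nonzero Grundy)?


Subtraction set S = {1, 2}, so G(n) = n mod 3.
G(n) = 0 when n is a multiple of 3.
Multiples of 3 in [1, 62]: 20
N-positions (nonzero Grundy) = 62 - 20 = 42

42


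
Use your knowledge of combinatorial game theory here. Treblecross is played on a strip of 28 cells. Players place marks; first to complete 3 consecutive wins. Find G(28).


Treblecross: place X on empty cells; 3-in-a-row wins.
Playing within two cells of an existing X lets the opponent win at once, so sensible play treats the cells i-2..i+2 around each X as dead. The player left with no safe cell loses, so this is a normal-play take-away game on strips of safe cells.
Placing X at cell i (0-indexed) of a strip of k safe cells leaves independent strips of sizes max(0, i-2) and max(0, k-i-3). Hence G(k) = mex{ G(max(0,i-2)) XOR G(max(0,k-i-3)) : 0 <= i < k }, with G(0) = 0.
G(1): splits (0,0):0^0=0 -> mex({0}) = 1
G(2): splits (0,0):0^0=0 -> mex({0}) = 1
G(3): splits (0,0):0^0=0 -> mex({0}) = 1
G(4): splits (0,1):0^1=1 (0,0):0^0=0 -> mex({0, 1}) = 2
G(5): splits (0,2):0^1=1 (0,1):0^1=1 (0,0):0^0=0 -> mex({0, 1}) = 2
G(6) = mex({1}) = 0
G(7) = mex({0, 1, 2}) = 3
G(8) = mex({0, 1, 2}) = 3
G(9) = mex({0, 2}) = 1
G(10) = mex({0, 2, 3}) = 1
G(11) = mex({0, 3}) = 1
G(12) = mex({1, 3}) = 0
G(13) = mex({0, 1, 2, 3}) = 4
G(14) = mex({0, 1, 2}) = 3
G(15) = mex({0, 1, 2}) = 3
G(16) = mex({0, 1, 2, 4}) = 3
G(17) = mex({0, 1, 3, 4}) = 2
G(18) = mex({0, 1, 3, 4}) = 2
G(19) = mex({0, 1, 3, 5}) = 2
G(20) = mex({0, 1, 2, 3, 5}) = 4
G(21) = mex({0, 1, 2, 3, 5}) = 4
G(22) = mex({1, 2, 6}) = 0
G(23) = mex({0, 1, 2, 3, 4, 6}) = 5
G(24) = mex({0, 1, 2, 3, 4}) = 5
G(25) = mex({0, 1, 3, 4, 7}) = 2
G(26) = mex({0, 1, 3, 4, 5, 7}) = 2
G(27) = mex({0, 1, 3, 5}) = 2
G(28) = mex({0, 1, 2, 5}) = 3
Therefore G(28) = 3.

3
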